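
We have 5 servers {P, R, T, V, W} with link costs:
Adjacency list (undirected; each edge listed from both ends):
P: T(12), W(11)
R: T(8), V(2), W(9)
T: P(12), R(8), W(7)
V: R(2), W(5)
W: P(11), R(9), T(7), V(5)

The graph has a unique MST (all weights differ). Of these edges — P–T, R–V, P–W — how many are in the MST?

Kruskal: consider edges lightest-first.
R–V (2): add — endpoints in different components.
V–W (5): add — endpoints in different components.
T–W (7): add — endpoints in different components.
R–T (8): skip — T and R already connected.
R–W (9): skip — W and R already connected.
P–W (11): add — endpoints in different components.
MST edge set: {R–V, V–W, T–W, P–W}.
Of the listed edges, {R–V, P–W} are in the MST → 2.

2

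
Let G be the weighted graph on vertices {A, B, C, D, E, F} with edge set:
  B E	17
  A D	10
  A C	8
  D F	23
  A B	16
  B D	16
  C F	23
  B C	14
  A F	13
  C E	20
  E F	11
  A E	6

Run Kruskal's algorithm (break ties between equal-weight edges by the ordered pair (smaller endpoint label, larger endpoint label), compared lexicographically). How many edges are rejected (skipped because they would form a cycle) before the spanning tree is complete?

1

Kruskal's algorithm — process edges by increasing weight (ties by edge label):
A E (6): add — endpoints in different components.
A C (8): add — endpoints in different components.
A D (10): add — endpoints in different components.
E F (11): add — endpoints in different components.
A F (13): skip — A and F already connected.
B C (14): add — endpoints in different components.
Edges rejected before the tree was complete: 1.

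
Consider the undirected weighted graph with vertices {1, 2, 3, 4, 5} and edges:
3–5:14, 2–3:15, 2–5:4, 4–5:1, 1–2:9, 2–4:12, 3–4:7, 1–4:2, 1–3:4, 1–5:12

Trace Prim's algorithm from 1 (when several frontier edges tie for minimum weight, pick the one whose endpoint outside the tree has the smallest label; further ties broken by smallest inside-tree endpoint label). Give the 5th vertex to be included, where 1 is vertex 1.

3

Grow the tree from 1 using Prim:
Step 1: frontier [1–4 2, 1–3 4, 1–2 9, 1–5 12] → take 1–4 (2); add 4.
Step 2: frontier [1–3 4, 1–2 9, 1–5 12, 4–5 1, 3–4 7, 2–4 12] → take 4–5 (1); add 5.
Step 3: frontier [1–3 4, 1–2 9, 3–4 7, 2–4 12, 2–5 4, 3–5 14] → take 2–5 (4); add 2.
Step 4: frontier [1–3 4, 2–3 15, 3–4 7, 3–5 14] → take 1–3 (4); add 3.
Vertex order: 1, 4, 5, 2, 3. The 5th vertex is 3.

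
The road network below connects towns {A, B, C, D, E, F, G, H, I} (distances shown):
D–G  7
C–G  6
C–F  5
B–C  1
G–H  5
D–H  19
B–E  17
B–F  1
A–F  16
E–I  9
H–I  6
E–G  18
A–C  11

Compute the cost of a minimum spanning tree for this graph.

Kruskal: consider edges lightest-first.
B–C (1): add — endpoints in different components.
B–F (1): add — endpoints in different components.
C–F (5): skip — C and F already connected.
G–H (5): add — endpoints in different components.
C–G (6): add — endpoints in different components.
H–I (6): add — endpoints in different components.
D–G (7): add — endpoints in different components.
E–I (9): add — endpoints in different components.
A–C (11): add — endpoints in different components.
MST edges: B–C, B–F, G–H, C–G, H–I, D–G, E–I, A–C; total weight 1+1+5+6+6+7+9+11 = 46.

46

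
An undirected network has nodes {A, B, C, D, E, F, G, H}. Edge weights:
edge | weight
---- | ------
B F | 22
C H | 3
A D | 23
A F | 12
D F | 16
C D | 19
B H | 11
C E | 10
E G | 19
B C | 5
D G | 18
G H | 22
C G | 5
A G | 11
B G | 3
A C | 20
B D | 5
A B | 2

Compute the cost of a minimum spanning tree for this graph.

40

Kruskal's algorithm — process edges by increasing weight (ties by edge label):
A B (2): add — endpoints in different components.
B G (3): add — endpoints in different components.
C H (3): add — endpoints in different components.
B C (5): add — endpoints in different components.
B D (5): add — endpoints in different components.
C G (5): skip — C and G already connected.
C E (10): add — endpoints in different components.
A G (11): skip — A and G already connected.
B H (11): skip — B and H already connected.
A F (12): add — endpoints in different components.
MST edges: A B, B G, C H, B C, B D, C E, A F; total weight 2+3+3+5+5+10+12 = 40.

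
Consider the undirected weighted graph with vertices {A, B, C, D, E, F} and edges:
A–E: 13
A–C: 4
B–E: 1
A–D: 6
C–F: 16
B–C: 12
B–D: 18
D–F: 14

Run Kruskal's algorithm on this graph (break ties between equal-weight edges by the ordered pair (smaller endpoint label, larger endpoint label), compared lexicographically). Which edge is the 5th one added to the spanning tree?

Sort edges by weight, then run Kruskal:
B–E (1): add. Components now {A} {B,E} {C} {D} {F}
A–C (4): add. Components now {A,C} {B,E} {D} {F}
A–D (6): add. Components now {A,C,D} {B,E} {F}
B–C (12): add. Components now {A,B,C,D,E} {F}
A–E (13): skip — A and E already connected.
D–F (14): add. Components now {A,B,C,D,E,F}
The 5th edge added is D–F.

D-F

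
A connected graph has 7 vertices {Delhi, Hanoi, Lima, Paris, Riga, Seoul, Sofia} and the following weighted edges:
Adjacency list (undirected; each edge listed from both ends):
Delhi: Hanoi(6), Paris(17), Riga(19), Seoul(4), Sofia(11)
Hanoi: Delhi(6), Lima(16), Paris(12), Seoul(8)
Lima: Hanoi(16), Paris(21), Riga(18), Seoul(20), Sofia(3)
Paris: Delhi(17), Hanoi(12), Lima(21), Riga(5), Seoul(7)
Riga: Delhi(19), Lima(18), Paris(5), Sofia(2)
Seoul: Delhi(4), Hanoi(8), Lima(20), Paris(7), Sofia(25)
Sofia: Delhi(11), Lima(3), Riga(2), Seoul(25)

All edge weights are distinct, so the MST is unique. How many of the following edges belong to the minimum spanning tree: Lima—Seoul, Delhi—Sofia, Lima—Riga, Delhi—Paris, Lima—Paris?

Kruskal: consider edges lightest-first.
Riga—Sofia (2): add — endpoints in different components.
Lima—Sofia (3): add — endpoints in different components.
Delhi—Seoul (4): add — endpoints in different components.
Paris—Riga (5): add — endpoints in different components.
Delhi—Hanoi (6): add — endpoints in different components.
Paris—Seoul (7): add — endpoints in different components.
MST edge set: {Riga—Sofia, Lima—Sofia, Delhi—Seoul, Paris—Riga, Delhi—Hanoi, Paris—Seoul}.
Of the listed edges, {} are in the MST → 0.

0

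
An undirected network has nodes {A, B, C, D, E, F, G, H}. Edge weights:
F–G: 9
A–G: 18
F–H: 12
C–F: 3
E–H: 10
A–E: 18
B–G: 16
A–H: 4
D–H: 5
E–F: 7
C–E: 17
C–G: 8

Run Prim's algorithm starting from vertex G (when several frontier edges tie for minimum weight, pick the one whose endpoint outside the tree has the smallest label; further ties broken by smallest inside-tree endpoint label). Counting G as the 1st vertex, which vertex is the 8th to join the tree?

B

Grow the tree from G using Prim:
Step 1: frontier [C–G 8, F–G 9, B–G 16, A–G 18] → take C–G (8); add C.
Step 2: frontier [C–F 3, C–E 17, F–G 9, B–G 16, A–G 18] → take C–F (3); add F.
Step 3: frontier [C–E 17, E–F 7, F–H 12, B–G 16, A–G 18] → take E–F (7); add E.
Step 4: frontier [E–H 10, A–E 18, F–H 12, B–G 16, A–G 18] → take E–H (10); add H.
Step 5: frontier [A–E 18, B–G 16, A–G 18, A–H 4, D–H 5] → take A–H (4); add A.
Step 6: frontier [B–G 16, D–H 5] → take D–H (5); add D.
Step 7: frontier [B–G 16] → take B–G (16); add B.
Vertex order: G, C, F, E, H, A, D, B. The 8th vertex is B.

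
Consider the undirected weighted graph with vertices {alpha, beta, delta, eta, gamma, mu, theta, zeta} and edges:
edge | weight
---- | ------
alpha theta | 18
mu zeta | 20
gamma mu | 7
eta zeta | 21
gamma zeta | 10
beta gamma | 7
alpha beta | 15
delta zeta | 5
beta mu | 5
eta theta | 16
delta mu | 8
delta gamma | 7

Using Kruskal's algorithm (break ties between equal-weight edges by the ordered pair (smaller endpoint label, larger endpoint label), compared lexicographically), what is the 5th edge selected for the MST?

alpha-beta

Kruskal's algorithm — process edges by increasing weight (ties by edge label):
beta mu (5): add — endpoints in different components.
delta zeta (5): add — endpoints in different components.
beta gamma (7): add — endpoints in different components.
delta gamma (7): add — endpoints in different components.
gamma mu (7): skip — gamma and mu already connected.
delta mu (8): skip — mu and delta already connected.
gamma zeta (10): skip — gamma and zeta already connected.
alpha beta (15): add — endpoints in different components.
eta theta (16): add — endpoints in different components.
alpha theta (18): add — endpoints in different components.
The 5th edge added is alpha beta.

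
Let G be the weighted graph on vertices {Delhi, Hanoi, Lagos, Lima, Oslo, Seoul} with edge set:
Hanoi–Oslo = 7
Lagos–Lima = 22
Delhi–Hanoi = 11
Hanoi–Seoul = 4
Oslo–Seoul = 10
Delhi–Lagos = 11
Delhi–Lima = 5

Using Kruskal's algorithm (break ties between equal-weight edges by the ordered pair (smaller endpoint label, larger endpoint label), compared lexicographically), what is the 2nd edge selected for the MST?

Delhi-Lima

Kruskal: consider edges lightest-first.
Hanoi–Seoul (4): add — endpoints in different components.
Delhi–Lima (5): add — endpoints in different components.
Hanoi–Oslo (7): add — endpoints in different components.
Oslo–Seoul (10): skip — Seoul and Oslo already connected.
Delhi–Hanoi (11): add — endpoints in different components.
Delhi–Lagos (11): add — endpoints in different components.
The 2nd edge added is Delhi–Lima.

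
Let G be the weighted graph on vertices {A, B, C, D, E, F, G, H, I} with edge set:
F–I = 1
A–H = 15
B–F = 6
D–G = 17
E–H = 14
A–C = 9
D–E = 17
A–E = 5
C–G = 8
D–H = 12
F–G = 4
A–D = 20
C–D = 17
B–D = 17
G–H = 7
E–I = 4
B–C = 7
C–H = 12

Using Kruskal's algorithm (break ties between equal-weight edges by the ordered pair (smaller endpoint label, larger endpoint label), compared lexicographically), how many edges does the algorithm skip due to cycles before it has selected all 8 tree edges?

Kruskal: consider edges lightest-first.
F–I (1): add — endpoints in different components.
E–I (4): add — endpoints in different components.
F–G (4): add — endpoints in different components.
A–E (5): add — endpoints in different components.
B–F (6): add — endpoints in different components.
B–C (7): add — endpoints in different components.
G–H (7): add — endpoints in different components.
C–G (8): skip — C and G already connected.
A–C (9): skip — A and C already connected.
C–H (12): skip — C and H already connected.
D–H (12): add — endpoints in different components.
Edges rejected before the tree was complete: 3.

3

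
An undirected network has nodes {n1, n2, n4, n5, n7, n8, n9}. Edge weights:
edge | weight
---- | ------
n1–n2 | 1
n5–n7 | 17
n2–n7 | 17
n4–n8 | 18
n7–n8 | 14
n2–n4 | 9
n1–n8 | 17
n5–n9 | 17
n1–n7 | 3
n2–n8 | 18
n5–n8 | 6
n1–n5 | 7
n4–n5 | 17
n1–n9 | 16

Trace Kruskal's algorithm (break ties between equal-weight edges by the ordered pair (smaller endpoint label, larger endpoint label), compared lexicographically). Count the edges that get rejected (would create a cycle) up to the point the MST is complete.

1

Kruskal: consider edges lightest-first.
n1–n2 (1): add — endpoints in different components.
n1–n7 (3): add — endpoints in different components.
n5–n8 (6): add — endpoints in different components.
n1–n5 (7): add — endpoints in different components.
n2–n4 (9): add — endpoints in different components.
n7–n8 (14): skip — n7 and n8 already connected.
n1–n9 (16): add — endpoints in different components.
Edges rejected before the tree was complete: 1.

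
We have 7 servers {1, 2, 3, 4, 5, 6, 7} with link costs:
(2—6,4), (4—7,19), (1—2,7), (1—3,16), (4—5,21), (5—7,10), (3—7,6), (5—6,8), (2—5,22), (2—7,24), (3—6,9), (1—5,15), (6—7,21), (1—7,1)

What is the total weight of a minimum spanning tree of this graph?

Prim, starting at 7.
Step 1: cheapest edge leaving the tree is 1—7 (1); add 1.
Step 2: cheapest edge leaving the tree is 3—7 (6); add 3.
Step 3: cheapest edge leaving the tree is 1—2 (7); add 2.
Step 4: cheapest edge leaving the tree is 2—6 (4); add 6.
Step 5: cheapest edge leaving the tree is 5—6 (8); add 5.
Step 6: cheapest edge leaving the tree is 4—7 (19); add 4.
MST edges: 1—7, 3—7, 1—2, 2—6, 5—6, 4—7; total weight 1+6+7+4+8+19 = 45.

45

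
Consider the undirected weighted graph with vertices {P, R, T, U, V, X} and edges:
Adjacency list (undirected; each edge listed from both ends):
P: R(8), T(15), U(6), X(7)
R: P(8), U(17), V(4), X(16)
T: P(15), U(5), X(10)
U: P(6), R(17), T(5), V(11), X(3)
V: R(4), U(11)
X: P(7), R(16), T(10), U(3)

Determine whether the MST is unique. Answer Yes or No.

Kruskal: consider edges lightest-first.
U—X (3): add. Components now {T} {U,X} {V} {P} {R}
R—V (4): add. Components now {T} {U,X} {R,V} {P}
T—U (5): add. Components now {T,U,X} {R,V} {P}
P—U (6): add. Components now {P,T,U,X} {R,V}
P—X (7): skip — X and P already connected.
P—R (8): add. Components now {P,R,T,U,V,X}
Every non-tree edge has weight strictly greater than the heaviest edge on the tree path between its endpoints, so the MST is unique.

Yes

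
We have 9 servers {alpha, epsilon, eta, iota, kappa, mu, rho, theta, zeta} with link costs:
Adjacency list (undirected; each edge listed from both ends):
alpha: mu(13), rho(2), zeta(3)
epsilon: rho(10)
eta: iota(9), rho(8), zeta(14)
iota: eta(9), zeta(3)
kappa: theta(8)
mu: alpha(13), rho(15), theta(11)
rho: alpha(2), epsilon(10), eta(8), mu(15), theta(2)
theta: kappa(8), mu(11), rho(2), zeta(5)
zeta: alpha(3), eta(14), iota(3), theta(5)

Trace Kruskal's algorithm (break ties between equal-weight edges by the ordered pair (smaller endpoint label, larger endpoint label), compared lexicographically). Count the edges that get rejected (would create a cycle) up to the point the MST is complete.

2

Kruskal's algorithm — process edges by increasing weight (ties by edge label):
alpha–rho (2): add — endpoints in different components.
rho–theta (2): add — endpoints in different components.
alpha–zeta (3): add — endpoints in different components.
iota–zeta (3): add — endpoints in different components.
theta–zeta (5): skip — zeta and theta already connected.
eta–rho (8): add — endpoints in different components.
kappa–theta (8): add — endpoints in different components.
eta–iota (9): skip — iota and eta already connected.
epsilon–rho (10): add — endpoints in different components.
mu–theta (11): add — endpoints in different components.
Edges rejected before the tree was complete: 2.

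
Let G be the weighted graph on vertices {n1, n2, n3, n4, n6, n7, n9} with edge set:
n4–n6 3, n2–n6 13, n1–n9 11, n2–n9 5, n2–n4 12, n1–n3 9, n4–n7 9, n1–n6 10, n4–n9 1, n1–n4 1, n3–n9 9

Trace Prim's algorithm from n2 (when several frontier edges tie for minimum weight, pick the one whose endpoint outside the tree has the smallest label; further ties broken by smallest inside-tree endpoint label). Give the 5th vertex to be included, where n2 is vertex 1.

n6

Prim's algorithm from n2:
Step 1: frontier [n2–n9 5, n2–n4 12, n2–n6 13] → take n2–n9 (5); add n9.
Step 2: frontier [n2–n4 12, n2–n6 13, n4–n9 1, n3–n9 9, n1–n9 11] → take n4–n9 (1); add n4.
Step 3: frontier [n2–n6 13, n1–n4 1, n4–n6 3, n4–n7 9, n3–n9 9, n1–n9 11] → take n1–n4 (1); add n1.
Step 4: frontier [n1–n3 9, n1–n6 10, n2–n6 13, n4–n6 3, n4–n7 9, n3–n9 9] → take n4–n6 (3); add n6.
Step 5: frontier [n1–n3 9, n4–n7 9, n3–n9 9] → take n1–n3 (9); add n3.
Step 6: frontier [n4–n7 9] → take n4–n7 (9); add n7.
Vertex order: n2, n9, n4, n1, n6, n3, n7. The 5th vertex is n6.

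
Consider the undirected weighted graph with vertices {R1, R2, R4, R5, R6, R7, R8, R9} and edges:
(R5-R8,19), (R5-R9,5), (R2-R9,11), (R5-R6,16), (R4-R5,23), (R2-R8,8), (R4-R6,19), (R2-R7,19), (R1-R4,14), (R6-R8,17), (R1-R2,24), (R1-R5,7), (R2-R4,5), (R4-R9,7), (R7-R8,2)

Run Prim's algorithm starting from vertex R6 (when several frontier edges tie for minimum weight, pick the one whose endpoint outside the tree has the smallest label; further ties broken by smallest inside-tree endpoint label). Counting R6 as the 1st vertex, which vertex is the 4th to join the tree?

Grow the tree from R6 using Prim:
Step 1: cheapest edge leaving the tree is R5-R6 (16); add R5.
Step 2: cheapest edge leaving the tree is R5-R9 (5); add R9.
Step 3: cheapest edge leaving the tree is R1-R5 (7); add R1.
Step 4: cheapest edge leaving the tree is R4-R9 (7); add R4.
Step 5: cheapest edge leaving the tree is R2-R4 (5); add R2.
Step 6: cheapest edge leaving the tree is R2-R8 (8); add R8.
Step 7: cheapest edge leaving the tree is R7-R8 (2); add R7.
Vertex order: R6, R5, R9, R1, R4, R2, R8, R7. The 4th vertex is R1.

R1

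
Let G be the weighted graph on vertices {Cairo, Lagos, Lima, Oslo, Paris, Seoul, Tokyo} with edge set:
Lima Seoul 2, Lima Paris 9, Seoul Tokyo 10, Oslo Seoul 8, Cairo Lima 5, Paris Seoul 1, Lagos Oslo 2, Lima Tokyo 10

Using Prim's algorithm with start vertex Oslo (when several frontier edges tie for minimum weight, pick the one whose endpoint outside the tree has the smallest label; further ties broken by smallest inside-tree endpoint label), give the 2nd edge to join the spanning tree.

Oslo-Seoul

Grow the tree from Oslo using Prim:
Step 1: frontier [Lagos Oslo 2, Oslo Seoul 8] → take Lagos Oslo (2); add Lagos.
Step 2: frontier [Oslo Seoul 8] → take Oslo Seoul (8); add Seoul.
Step 3: frontier [Paris Seoul 1, Lima Seoul 2, Seoul Tokyo 10] → take Paris Seoul (1); add Paris.
Step 4: frontier [Lima Paris 9, Lima Seoul 2, Seoul Tokyo 10] → take Lima Seoul (2); add Lima.
Step 5: frontier [Cairo Lima 5, Lima Tokyo 10, Seoul Tokyo 10] → take Cairo Lima (5); add Cairo.
Step 6: frontier [Lima Tokyo 10, Seoul Tokyo 10] → take Lima Tokyo (10); add Tokyo.
The 2nd edge added is Oslo Seoul.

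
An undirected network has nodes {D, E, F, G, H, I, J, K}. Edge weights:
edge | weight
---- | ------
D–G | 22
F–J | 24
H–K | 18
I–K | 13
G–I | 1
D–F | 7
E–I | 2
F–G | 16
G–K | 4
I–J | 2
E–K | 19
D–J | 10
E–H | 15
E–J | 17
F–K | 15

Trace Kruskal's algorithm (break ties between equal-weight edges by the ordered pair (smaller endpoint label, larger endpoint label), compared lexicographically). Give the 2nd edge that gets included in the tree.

Sort edges by weight, then run Kruskal:
G–I (1): add — endpoints in different components.
E–I (2): add — endpoints in different components.
I–J (2): add — endpoints in different components.
G–K (4): add — endpoints in different components.
D–F (7): add — endpoints in different components.
D–J (10): add — endpoints in different components.
I–K (13): skip — I and K already connected.
E–H (15): add — endpoints in different components.
The 2nd edge added is E–I.

E-I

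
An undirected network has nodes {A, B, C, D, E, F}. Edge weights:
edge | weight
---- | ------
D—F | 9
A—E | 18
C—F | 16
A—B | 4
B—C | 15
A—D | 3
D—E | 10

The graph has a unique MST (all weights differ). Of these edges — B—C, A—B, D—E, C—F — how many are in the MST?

Kruskal's algorithm — process edges by increasing weight (ties by edge label):
A—D (3): add. Components now {A,D} {B} {C} {E} {F}
A—B (4): add. Components now {A,B,D} {C} {E} {F}
D—F (9): add. Components now {A,B,D,F} {C} {E}
D—E (10): add. Components now {A,B,D,E,F} {C}
B—C (15): add. Components now {A,B,C,D,E,F}
MST edge set: {A—D, A—B, D—F, D—E, B—C}.
Of the listed edges, {B—C, A—B, D—E} are in the MST → 3.

3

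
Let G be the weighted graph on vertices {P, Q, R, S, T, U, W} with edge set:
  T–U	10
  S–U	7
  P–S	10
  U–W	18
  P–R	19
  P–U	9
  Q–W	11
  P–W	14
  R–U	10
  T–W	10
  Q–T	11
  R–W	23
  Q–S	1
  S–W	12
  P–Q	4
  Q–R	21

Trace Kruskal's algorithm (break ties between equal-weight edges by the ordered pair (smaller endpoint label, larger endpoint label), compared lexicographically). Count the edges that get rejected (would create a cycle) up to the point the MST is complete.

2

Sort edges by weight, then run Kruskal:
Q–S (1): add — endpoints in different components.
P–Q (4): add — endpoints in different components.
S–U (7): add — endpoints in different components.
P–U (9): skip — P and U already connected.
P–S (10): skip — P and S already connected.
R–U (10): add — endpoints in different components.
T–U (10): add — endpoints in different components.
T–W (10): add — endpoints in different components.
Edges rejected before the tree was complete: 2.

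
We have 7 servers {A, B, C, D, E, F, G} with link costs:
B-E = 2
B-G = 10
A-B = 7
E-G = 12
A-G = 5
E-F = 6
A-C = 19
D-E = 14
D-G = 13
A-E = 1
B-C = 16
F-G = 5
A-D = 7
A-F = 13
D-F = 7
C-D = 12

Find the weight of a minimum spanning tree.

Kruskal: consider edges lightest-first.
A-E (1): add. Components now {A,E} {B} {C} {D} {F} {G}
B-E (2): add. Components now {A,B,E} {C} {D} {F} {G}
A-G (5): add. Components now {A,B,E,G} {C} {D} {F}
F-G (5): add. Components now {A,B,E,F,G} {C} {D}
E-F (6): skip — E and F already connected.
A-B (7): skip — A and B already connected.
A-D (7): add. Components now {A,B,D,E,F,G} {C}
D-F (7): skip — D and F already connected.
B-G (10): skip — B and G already connected.
C-D (12): add. Components now {A,B,C,D,E,F,G}
MST edges: A-E, B-E, A-G, F-G, A-D, C-D; total weight 1+2+5+5+7+12 = 32.

32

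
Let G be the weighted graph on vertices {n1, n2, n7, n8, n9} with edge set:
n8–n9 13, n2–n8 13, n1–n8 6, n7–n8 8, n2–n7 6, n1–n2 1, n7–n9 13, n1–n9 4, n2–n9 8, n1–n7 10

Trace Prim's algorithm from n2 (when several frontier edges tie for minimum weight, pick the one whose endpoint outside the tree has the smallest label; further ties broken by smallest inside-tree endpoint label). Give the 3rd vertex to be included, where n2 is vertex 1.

Prim's algorithm from n2:
Step 1: cheapest edge leaving the tree is n1–n2 (1); add n1.
Step 2: cheapest edge leaving the tree is n1–n9 (4); add n9.
Step 3: cheapest edge leaving the tree is n2–n7 (6); add n7.
Step 4: cheapest edge leaving the tree is n1–n8 (6); add n8.
Vertex order: n2, n1, n9, n7, n8. The 3rd vertex is n9.

n9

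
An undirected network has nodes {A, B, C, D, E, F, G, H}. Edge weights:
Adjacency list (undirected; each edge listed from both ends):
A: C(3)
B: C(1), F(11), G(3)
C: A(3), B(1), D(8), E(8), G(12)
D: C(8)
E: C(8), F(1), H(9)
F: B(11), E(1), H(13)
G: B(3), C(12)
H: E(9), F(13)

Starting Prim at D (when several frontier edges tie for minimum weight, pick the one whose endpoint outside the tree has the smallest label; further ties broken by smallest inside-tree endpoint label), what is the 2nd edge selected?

B-C

Prim, starting at D.
Step 1: frontier [C-D 8] → take C-D (8); add C.
Step 2: frontier [B-C 1, A-C 3, C-E 8, C-G 12] → take B-C (1); add B.
Step 3: frontier [B-G 3, B-F 11, A-C 3, C-E 8, C-G 12] → take A-C (3); add A.
Step 4: frontier [B-G 3, B-F 11, C-E 8, C-G 12] → take B-G (3); add G.
Step 5: frontier [B-F 11, C-E 8] → take C-E (8); add E.
Step 6: frontier [B-F 11, E-F 1, E-H 9] → take E-F (1); add F.
Step 7: frontier [E-H 9, F-H 13] → take E-H (9); add H.
The 2nd edge added is B-C.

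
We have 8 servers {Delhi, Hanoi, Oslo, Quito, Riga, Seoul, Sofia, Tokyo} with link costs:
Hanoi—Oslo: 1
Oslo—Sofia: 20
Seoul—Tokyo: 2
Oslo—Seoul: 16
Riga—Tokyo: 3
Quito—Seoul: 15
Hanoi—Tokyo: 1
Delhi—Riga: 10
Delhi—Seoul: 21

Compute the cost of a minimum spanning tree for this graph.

52

Prim, starting at Hanoi.
Step 1: frontier [Hanoi—Oslo 1, Hanoi—Tokyo 1] → take Hanoi—Oslo (1); add Oslo.
Step 2: frontier [Hanoi—Tokyo 1, Oslo—Seoul 16, Oslo—Sofia 20] → take Hanoi—Tokyo (1); add Tokyo.
Step 3: frontier [Oslo—Seoul 16, Oslo—Sofia 20, Seoul—Tokyo 2, Riga—Tokyo 3] → take Seoul—Tokyo (2); add Seoul.
Step 4: frontier [Oslo—Sofia 20, Quito—Seoul 15, Delhi—Seoul 21, Riga—Tokyo 3] → take Riga—Tokyo (3); add Riga.
Step 5: frontier [Oslo—Sofia 20, Delhi—Riga 10, Quito—Seoul 15, Delhi—Seoul 21] → take Delhi—Riga (10); add Delhi.
Step 6: frontier [Oslo—Sofia 20, Quito—Seoul 15] → take Quito—Seoul (15); add Quito.
Step 7: frontier [Oslo—Sofia 20] → take Oslo—Sofia (20); add Sofia.
MST edges: Hanoi—Oslo, Hanoi—Tokyo, Seoul—Tokyo, Riga—Tokyo, Delhi—Riga, Quito—Seoul, Oslo—Sofia; total weight 1+1+2+3+10+15+20 = 52.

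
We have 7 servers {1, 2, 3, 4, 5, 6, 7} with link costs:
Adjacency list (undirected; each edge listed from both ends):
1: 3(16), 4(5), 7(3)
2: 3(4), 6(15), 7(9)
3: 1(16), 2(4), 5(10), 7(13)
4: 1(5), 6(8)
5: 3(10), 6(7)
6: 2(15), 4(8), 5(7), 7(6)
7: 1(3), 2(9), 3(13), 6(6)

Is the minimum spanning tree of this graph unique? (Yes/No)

Yes

Sort edges by weight, then run Kruskal:
1-7 (3): add. Components now {1,7} {2} {3} {4} {5} {6}
2-3 (4): add. Components now {1,7} {2,3} {4} {5} {6}
1-4 (5): add. Components now {1,4,7} {2,3} {5} {6}
6-7 (6): add. Components now {1,4,6,7} {2,3} {5}
5-6 (7): add. Components now {1,4,5,6,7} {2,3}
4-6 (8): skip — 4 and 6 already connected.
2-7 (9): add. Components now {1,2,3,4,5,6,7}
Every non-tree edge has weight strictly greater than the heaviest edge on the tree path between its endpoints, so the MST is unique.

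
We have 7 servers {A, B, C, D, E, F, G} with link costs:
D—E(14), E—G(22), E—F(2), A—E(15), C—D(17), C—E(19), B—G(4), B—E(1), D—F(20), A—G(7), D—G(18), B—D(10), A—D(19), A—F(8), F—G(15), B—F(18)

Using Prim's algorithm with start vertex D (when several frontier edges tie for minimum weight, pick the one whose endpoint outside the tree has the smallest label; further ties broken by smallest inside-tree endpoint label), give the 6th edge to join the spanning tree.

C-D

Prim's algorithm from D:
Step 1: cheapest edge leaving the tree is B—D (10); add B.
Step 2: cheapest edge leaving the tree is B—E (1); add E.
Step 3: cheapest edge leaving the tree is E—F (2); add F.
Step 4: cheapest edge leaving the tree is B—G (4); add G.
Step 5: cheapest edge leaving the tree is A—G (7); add A.
Step 6: cheapest edge leaving the tree is C—D (17); add C.
The 6th edge added is C—D.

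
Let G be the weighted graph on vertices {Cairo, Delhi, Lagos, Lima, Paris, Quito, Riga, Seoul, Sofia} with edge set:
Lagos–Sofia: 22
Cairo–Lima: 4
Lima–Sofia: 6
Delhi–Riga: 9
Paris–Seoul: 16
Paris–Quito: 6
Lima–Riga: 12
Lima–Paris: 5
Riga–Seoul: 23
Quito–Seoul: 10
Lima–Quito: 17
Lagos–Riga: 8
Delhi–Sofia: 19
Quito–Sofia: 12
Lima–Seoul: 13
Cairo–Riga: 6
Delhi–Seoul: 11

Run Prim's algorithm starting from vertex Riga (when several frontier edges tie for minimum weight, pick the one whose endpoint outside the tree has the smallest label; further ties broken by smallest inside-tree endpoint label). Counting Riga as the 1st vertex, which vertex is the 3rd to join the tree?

Lima

Grow the tree from Riga using Prim:
Step 1: cheapest edge leaving the tree is Cairo–Riga (6); add Cairo.
Step 2: cheapest edge leaving the tree is Cairo–Lima (4); add Lima.
Step 3: cheapest edge leaving the tree is Lima–Paris (5); add Paris.
Step 4: cheapest edge leaving the tree is Paris–Quito (6); add Quito.
Step 5: cheapest edge leaving the tree is Lima–Sofia (6); add Sofia.
Step 6: cheapest edge leaving the tree is Lagos–Riga (8); add Lagos.
Step 7: cheapest edge leaving the tree is Delhi–Riga (9); add Delhi.
Step 8: cheapest edge leaving the tree is Quito–Seoul (10); add Seoul.
Vertex order: Riga, Cairo, Lima, Paris, Quito, Sofia, Lagos, Delhi, Seoul. The 3rd vertex is Lima.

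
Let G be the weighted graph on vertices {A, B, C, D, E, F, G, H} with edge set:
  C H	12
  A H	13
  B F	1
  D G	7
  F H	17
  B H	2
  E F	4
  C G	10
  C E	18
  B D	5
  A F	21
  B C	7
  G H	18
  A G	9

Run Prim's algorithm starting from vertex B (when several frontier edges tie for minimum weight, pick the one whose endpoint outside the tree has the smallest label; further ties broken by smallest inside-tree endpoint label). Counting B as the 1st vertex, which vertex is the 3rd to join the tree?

Grow the tree from B using Prim:
Step 1: frontier [B F 1, B H 2, B D 5, B C 7] → take B F (1); add F.
Step 2: frontier [B H 2, B D 5, B C 7, E F 4, F H 17, A F 21] → take B H (2); add H.
Step 3: frontier [B D 5, B C 7, E F 4, A F 21, C H 12, A H 13, G H 18] → take E F (4); add E.
Step 4: frontier [B D 5, B C 7, C E 18, A F 21, C H 12, A H 13, G H 18] → take B D (5); add D.
Step 5: frontier [B C 7, D G 7, C E 18, A F 21, C H 12, A H 13, G H 18] → take B C (7); add C.
Step 6: frontier [C G 10, D G 7, A F 21, A H 13, G H 18] → take D G (7); add G.
Step 7: frontier [A F 21, A G 9, A H 13] → take A G (9); add A.
Vertex order: B, F, H, E, D, C, G, A. The 3rd vertex is H.

H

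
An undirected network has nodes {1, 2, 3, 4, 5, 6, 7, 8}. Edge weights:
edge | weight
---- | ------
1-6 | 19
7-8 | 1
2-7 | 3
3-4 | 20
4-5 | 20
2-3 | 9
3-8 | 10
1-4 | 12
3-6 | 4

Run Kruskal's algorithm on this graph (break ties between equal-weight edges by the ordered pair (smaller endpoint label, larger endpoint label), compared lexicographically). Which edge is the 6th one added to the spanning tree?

1-6

Kruskal: consider edges lightest-first.
7-8 (1): add — endpoints in different components.
2-7 (3): add — endpoints in different components.
3-6 (4): add — endpoints in different components.
2-3 (9): add — endpoints in different components.
3-8 (10): skip — 3 and 8 already connected.
1-4 (12): add — endpoints in different components.
1-6 (19): add — endpoints in different components.
3-4 (20): skip — 3 and 4 already connected.
4-5 (20): add — endpoints in different components.
The 6th edge added is 1-6.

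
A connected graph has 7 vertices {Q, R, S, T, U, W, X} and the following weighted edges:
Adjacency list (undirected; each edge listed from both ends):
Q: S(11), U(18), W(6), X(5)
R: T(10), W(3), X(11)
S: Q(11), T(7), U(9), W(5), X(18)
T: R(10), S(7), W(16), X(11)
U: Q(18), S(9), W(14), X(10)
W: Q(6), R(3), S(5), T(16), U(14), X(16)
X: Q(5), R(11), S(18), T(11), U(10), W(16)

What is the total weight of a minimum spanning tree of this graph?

Prim's algorithm from Q:
Step 1: cheapest edge leaving the tree is Q-X (5); add X.
Step 2: cheapest edge leaving the tree is Q-W (6); add W.
Step 3: cheapest edge leaving the tree is R-W (3); add R.
Step 4: cheapest edge leaving the tree is S-W (5); add S.
Step 5: cheapest edge leaving the tree is S-T (7); add T.
Step 6: cheapest edge leaving the tree is S-U (9); add U.
MST edges: Q-X, Q-W, R-W, S-W, S-T, S-U; total weight 5+6+3+5+7+9 = 35.

35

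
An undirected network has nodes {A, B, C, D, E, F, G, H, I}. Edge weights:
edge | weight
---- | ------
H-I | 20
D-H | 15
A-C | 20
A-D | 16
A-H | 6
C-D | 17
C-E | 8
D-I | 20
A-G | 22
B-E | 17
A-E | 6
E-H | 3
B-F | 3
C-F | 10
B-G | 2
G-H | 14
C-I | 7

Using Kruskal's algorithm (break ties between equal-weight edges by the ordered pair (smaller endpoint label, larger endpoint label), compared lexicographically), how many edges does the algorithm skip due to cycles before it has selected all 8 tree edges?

2

Kruskal: consider edges lightest-first.
B-G (2): add — endpoints in different components.
B-F (3): add — endpoints in different components.
E-H (3): add — endpoints in different components.
A-E (6): add — endpoints in different components.
A-H (6): skip — A and H already connected.
C-I (7): add — endpoints in different components.
C-E (8): add — endpoints in different components.
C-F (10): add — endpoints in different components.
G-H (14): skip — G and H already connected.
D-H (15): add — endpoints in different components.
Edges rejected before the tree was complete: 2.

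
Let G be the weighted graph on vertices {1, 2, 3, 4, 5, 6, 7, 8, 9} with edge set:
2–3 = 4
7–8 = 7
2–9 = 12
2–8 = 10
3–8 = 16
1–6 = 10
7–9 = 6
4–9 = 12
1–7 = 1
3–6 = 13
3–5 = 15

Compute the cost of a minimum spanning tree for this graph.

65

Prim, starting at 5.
Step 1: cheapest edge leaving the tree is 3–5 (15); add 3.
Step 2: cheapest edge leaving the tree is 2–3 (4); add 2.
Step 3: cheapest edge leaving the tree is 2–8 (10); add 8.
Step 4: cheapest edge leaving the tree is 7–8 (7); add 7.
Step 5: cheapest edge leaving the tree is 1–7 (1); add 1.
Step 6: cheapest edge leaving the tree is 7–9 (6); add 9.
Step 7: cheapest edge leaving the tree is 1–6 (10); add 6.
Step 8: cheapest edge leaving the tree is 4–9 (12); add 4.
MST edges: 3–5, 2–3, 2–8, 7–8, 1–7, 7–9, 1–6, 4–9; total weight 15+4+10+7+1+6+10+12 = 65.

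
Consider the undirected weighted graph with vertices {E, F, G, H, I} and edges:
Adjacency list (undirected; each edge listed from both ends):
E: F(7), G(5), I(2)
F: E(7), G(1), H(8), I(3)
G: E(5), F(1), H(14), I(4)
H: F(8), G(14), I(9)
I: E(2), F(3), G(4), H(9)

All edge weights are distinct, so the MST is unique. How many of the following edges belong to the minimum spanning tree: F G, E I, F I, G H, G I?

Kruskal: consider edges lightest-first.
F G (1): add — endpoints in different components.
E I (2): add — endpoints in different components.
F I (3): add — endpoints in different components.
G I (4): skip — G and I already connected.
E G (5): skip — E and G already connected.
E F (7): skip — E and F already connected.
F H (8): add — endpoints in different components.
MST edge set: {F G, E I, F I, F H}.
Of the listed edges, {F G, E I, F I} are in the MST → 3.

3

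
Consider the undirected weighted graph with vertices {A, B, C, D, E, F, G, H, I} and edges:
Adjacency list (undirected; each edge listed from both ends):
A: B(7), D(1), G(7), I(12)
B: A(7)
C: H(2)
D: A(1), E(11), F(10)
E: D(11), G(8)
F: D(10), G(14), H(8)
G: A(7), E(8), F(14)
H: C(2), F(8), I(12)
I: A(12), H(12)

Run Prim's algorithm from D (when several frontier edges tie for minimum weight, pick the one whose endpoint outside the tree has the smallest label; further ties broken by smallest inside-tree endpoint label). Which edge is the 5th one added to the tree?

D-F

Prim, starting at D.
Step 1: frontier [A D 1, D F 10, D E 11] → take A D (1); add A.
Step 2: frontier [A B 7, A G 7, A I 12, D F 10, D E 11] → take A B (7); add B.
Step 3: frontier [A G 7, A I 12, D F 10, D E 11] → take A G (7); add G.
Step 4: frontier [A I 12, D F 10, D E 11, E G 8, F G 14] → take E G (8); add E.
Step 5: frontier [A I 12, D F 10, F G 14] → take D F (10); add F.
Step 6: frontier [A I 12, F H 8] → take F H (8); add H.
Step 7: frontier [A I 12, C H 2, H I 12] → take C H (2); add C.
Step 8: frontier [A I 12, H I 12] → take A I (12); add I.
The 5th edge added is D F.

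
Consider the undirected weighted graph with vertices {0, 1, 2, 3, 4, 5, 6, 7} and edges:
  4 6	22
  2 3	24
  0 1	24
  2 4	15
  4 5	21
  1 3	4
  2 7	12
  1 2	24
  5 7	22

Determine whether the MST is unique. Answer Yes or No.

Kruskal: consider edges lightest-first.
1 3 (4): add — endpoints in different components.
2 7 (12): add — endpoints in different components.
2 4 (15): add — endpoints in different components.
4 5 (21): add — endpoints in different components.
4 6 (22): add — endpoints in different components.
5 7 (22): skip — 5 and 7 already connected.
0 1 (24): add — endpoints in different components.
1 2 (24): add — endpoints in different components.
Non-tree edge 2 3 has weight 24, equal to the heaviest edge on its tree cycle — swapping gives another MST of the same weight. Not unique.

No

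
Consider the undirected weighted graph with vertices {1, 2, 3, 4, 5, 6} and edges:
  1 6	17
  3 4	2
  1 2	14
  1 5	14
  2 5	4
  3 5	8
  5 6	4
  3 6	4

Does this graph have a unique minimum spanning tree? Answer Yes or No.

Kruskal: consider edges lightest-first.
3 4 (2): add. Components now {1} {2} {3,4} {5} {6}
2 5 (4): add. Components now {1} {2,5} {3,4} {6}
3 6 (4): add. Components now {1} {2,5} {3,4,6}
5 6 (4): add. Components now {1} {2,3,4,5,6}
3 5 (8): skip — 3 and 5 already connected.
1 2 (14): add. Components now {1,2,3,4,5,6}
Non-tree edge 1 5 has weight 14, equal to the heaviest edge on its tree cycle — swapping gives another MST of the same weight. Not unique.

No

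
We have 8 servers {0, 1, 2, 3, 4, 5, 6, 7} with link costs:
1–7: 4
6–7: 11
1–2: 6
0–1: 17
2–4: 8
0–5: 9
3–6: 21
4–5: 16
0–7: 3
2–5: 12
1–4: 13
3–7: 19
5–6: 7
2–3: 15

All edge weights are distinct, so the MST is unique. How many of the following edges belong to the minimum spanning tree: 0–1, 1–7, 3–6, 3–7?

1

Kruskal: consider edges lightest-first.
0–7 (3): add — endpoints in different components.
1–7 (4): add — endpoints in different components.
1–2 (6): add — endpoints in different components.
5–6 (7): add — endpoints in different components.
2–4 (8): add — endpoints in different components.
0–5 (9): add — endpoints in different components.
6–7 (11): skip — 6 and 7 already connected.
2–5 (12): skip — 2 and 5 already connected.
1–4 (13): skip — 1 and 4 already connected.
2–3 (15): add — endpoints in different components.
MST edge set: {0–7, 1–7, 1–2, 5–6, 2–4, 0–5, 2–3}.
Of the listed edges, {1–7} are in the MST → 1.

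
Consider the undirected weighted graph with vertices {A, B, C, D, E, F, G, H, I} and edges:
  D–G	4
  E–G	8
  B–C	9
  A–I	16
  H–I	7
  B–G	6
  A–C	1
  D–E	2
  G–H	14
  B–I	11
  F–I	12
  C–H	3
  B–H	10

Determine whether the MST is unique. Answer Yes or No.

Kruskal: consider edges lightest-first.
A–C (1): add — endpoints in different components.
D–E (2): add — endpoints in different components.
C–H (3): add — endpoints in different components.
D–G (4): add — endpoints in different components.
B–G (6): add — endpoints in different components.
H–I (7): add — endpoints in different components.
E–G (8): skip — E and G already connected.
B–C (9): add — endpoints in different components.
B–H (10): skip — B and H already connected.
B–I (11): skip — B and I already connected.
F–I (12): add — endpoints in different components.
Every non-tree edge has weight strictly greater than the heaviest edge on the tree path between its endpoints, so the MST is unique.

Yes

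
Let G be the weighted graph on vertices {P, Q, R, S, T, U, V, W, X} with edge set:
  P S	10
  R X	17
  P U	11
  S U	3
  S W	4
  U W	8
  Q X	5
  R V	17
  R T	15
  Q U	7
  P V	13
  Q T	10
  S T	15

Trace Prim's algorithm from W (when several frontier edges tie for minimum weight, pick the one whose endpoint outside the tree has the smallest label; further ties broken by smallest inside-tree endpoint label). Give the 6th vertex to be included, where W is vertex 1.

Grow the tree from W using Prim:
Step 1: frontier [S W 4, U W 8] → take S W (4); add S.
Step 2: frontier [S U 3, P S 10, S T 15, U W 8] → take S U (3); add U.
Step 3: frontier [P S 10, S T 15, Q U 7, P U 11] → take Q U (7); add Q.
Step 4: frontier [Q X 5, Q T 10, P S 10, S T 15, P U 11] → take Q X (5); add X.
Step 5: frontier [Q T 10, P S 10, S T 15, P U 11, R X 17] → take P S (10); add P.
Step 6: frontier [P V 13, Q T 10, S T 15, R X 17] → take Q T (10); add T.
Step 7: frontier [P V 13, R T 15, R X 17] → take P V (13); add V.
Step 8: frontier [R T 15, R V 17, R X 17] → take R T (15); add R.
Vertex order: W, S, U, Q, X, P, T, V, R. The 6th vertex is P.

P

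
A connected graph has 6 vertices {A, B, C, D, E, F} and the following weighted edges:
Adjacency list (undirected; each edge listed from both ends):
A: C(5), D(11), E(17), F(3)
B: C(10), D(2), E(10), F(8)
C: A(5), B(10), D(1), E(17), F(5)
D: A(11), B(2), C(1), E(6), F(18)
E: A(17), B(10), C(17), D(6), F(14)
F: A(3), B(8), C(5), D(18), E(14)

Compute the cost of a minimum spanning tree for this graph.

Kruskal: consider edges lightest-first.
C-D (1): add — endpoints in different components.
B-D (2): add — endpoints in different components.
A-F (3): add — endpoints in different components.
A-C (5): add — endpoints in different components.
C-F (5): skip — C and F already connected.
D-E (6): add — endpoints in different components.
MST edges: C-D, B-D, A-F, A-C, D-E; total weight 1+2+3+5+6 = 17.

17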